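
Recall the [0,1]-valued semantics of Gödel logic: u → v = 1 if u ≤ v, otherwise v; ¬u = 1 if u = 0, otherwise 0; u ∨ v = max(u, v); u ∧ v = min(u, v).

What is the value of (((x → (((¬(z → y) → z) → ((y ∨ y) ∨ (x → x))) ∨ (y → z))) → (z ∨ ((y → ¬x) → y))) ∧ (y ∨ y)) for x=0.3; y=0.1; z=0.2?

0.10

(z → y): 0.2 > 0.1, so result = 0.1
¬(z → y): Gödel ¬ of 0.1 = 0 (operand ≠ 0)
(¬(z → y) → z): 0 ≤ 0.2, so result = 1
(y ∨ y) = max(0.1, 0.1) = 0.1
(x → x): 0.3 ≤ 0.3, so result = 1
((y ∨ y) ∨ (x → x)) = max(0.1, 1) = 1
((¬(z → y) → z) → ((y ∨ y) ∨ (x → x))): 1 ≤ 1, so result = 1
(y → z): 0.1 ≤ 0.2, so result = 1
(((¬(z → y) → z) → ((y ∨ y) ∨ (x → x))) ∨ (y → z)) = max(1, 1) = 1
(x → (((¬(z → y) → z) → ((y ∨ y) ∨ (x → x))) ∨ (y → z))): 0.3 ≤ 1, so result = 1
¬x: Gödel ¬ of 0.3 = 0 (operand ≠ 0)
(y → ¬x): 0.1 > 0, so result = 0
((y → ¬x) → y): 0 ≤ 0.1, so result = 1
(z ∨ ((y → ¬x) → y)) = max(0.2, 1) = 1
((x → (((¬(z → y) → z) → ((y ∨ y) ∨ (x → x))) ∨ (y → z))) → (z ∨ ((y → ¬x) → y))): 1 ≤ 1, so result = 1
(y ∨ y) = max(0.1, 0.1) = 0.1
(((x → (((¬(z → y) → z) → ((y ∨ y) ∨ (x → x))) ∨ (y → z))) → (z ∨ ((y → ¬x) → y))) ∧ (y ∨ y)) = min(1, 0.1) = 0.1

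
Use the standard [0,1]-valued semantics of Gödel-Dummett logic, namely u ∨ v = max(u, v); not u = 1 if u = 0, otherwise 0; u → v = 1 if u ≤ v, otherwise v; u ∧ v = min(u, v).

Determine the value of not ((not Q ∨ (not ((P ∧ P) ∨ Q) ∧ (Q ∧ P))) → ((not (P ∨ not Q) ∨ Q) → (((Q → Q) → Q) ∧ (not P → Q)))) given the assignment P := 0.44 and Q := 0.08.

0.00

not Q: Gödel ¬ of 0.08 = 0 (operand ≠ 0)
(P ∧ P) = min(0.44, 0.44) = 0.44
((P ∧ P) ∨ Q) = max(0.44, 0.08) = 0.44
not ((P ∧ P) ∨ Q): Gödel ¬ of 0.44 = 0 (operand ≠ 0)
(Q ∧ P) = min(0.08, 0.44) = 0.08
(not ((P ∧ P) ∨ Q) ∧ (Q ∧ P)) = min(0, 0.08) = 0
(not Q ∨ (not ((P ∧ P) ∨ Q) ∧ (Q ∧ P))) = max(0, 0) = 0
not Q: Gödel ¬ of 0.08 = 0 (operand ≠ 0)
(P ∨ not Q) = max(0.44, 0) = 0.44
not (P ∨ not Q): Gödel ¬ of 0.44 = 0 (operand ≠ 0)
(not (P ∨ not Q) ∨ Q) = max(0, 0.08) = 0.08
(Q → Q): 0.08 ≤ 0.08, so result = 1
((Q → Q) → Q): 1 > 0.08, so result = 0.08
not P: Gödel ¬ of 0.44 = 0 (operand ≠ 0)
(not P → Q): 0 ≤ 0.08, so result = 1
(((Q → Q) → Q) ∧ (not P → Q)) = min(0.08, 1) = 0.08
((not (P ∨ not Q) ∨ Q) → (((Q → Q) → Q) ∧ (not P → Q))): 0.08 ≤ 0.08, so result = 1
((not Q ∨ (not ((P ∧ P) ∨ Q) ∧ (Q ∧ P))) → ((not (P ∨ not Q) ∨ Q) → (((Q → Q) → Q) ∧ (not P → Q)))): 0 ≤ 1, so result = 1
not ((not Q ∨ (not ((P ∧ P) ∨ Q) ∧ (Q ∧ P))) → ((not (P ∨ not Q) ∨ Q) → (((Q → Q) → Q) ∧ (not P → Q)))): Gödel ¬ of 1 = 0 (operand ≠ 0)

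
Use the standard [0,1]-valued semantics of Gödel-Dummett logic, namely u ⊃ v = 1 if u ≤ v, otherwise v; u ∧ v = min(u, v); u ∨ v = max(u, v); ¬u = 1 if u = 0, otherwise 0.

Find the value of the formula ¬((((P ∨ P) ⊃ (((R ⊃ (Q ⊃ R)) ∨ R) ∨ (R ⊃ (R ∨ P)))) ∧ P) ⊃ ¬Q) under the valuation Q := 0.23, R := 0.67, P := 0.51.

1.00

(P ∨ P) = max(0.51, 0.51) = 0.51
(Q ⊃ R): 0.23 ≤ 0.67, so result = 1
(R ⊃ (Q ⊃ R)): 0.67 ≤ 1, so result = 1
((R ⊃ (Q ⊃ R)) ∨ R) = max(1, 0.67) = 1
(R ∨ P) = max(0.67, 0.51) = 0.67
(R ⊃ (R ∨ P)): 0.67 ≤ 0.67, so result = 1
(((R ⊃ (Q ⊃ R)) ∨ R) ∨ (R ⊃ (R ∨ P))) = max(1, 1) = 1
((P ∨ P) ⊃ (((R ⊃ (Q ⊃ R)) ∨ R) ∨ (R ⊃ (R ∨ P)))): 0.51 ≤ 1, so result = 1
(((P ∨ P) ⊃ (((R ⊃ (Q ⊃ R)) ∨ R) ∨ (R ⊃ (R ∨ P)))) ∧ P) = min(1, 0.51) = 0.51
¬Q: Gödel ¬ of 0.23 = 0 (operand ≠ 0)
((((P ∨ P) ⊃ (((R ⊃ (Q ⊃ R)) ∨ R) ∨ (R ⊃ (R ∨ P)))) ∧ P) ⊃ ¬Q): 0.51 > 0, so result = 0
¬((((P ∨ P) ⊃ (((R ⊃ (Q ⊃ R)) ∨ R) ∨ (R ⊃ (R ∨ P)))) ∧ P) ⊃ ¬Q): Gödel ¬ of 0 = 1 (operand is 0)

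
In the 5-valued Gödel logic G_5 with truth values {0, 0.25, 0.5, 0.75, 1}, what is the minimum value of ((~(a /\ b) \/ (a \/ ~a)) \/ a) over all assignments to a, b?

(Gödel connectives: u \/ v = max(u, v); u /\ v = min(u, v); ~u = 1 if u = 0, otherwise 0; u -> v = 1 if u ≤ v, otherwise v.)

The minimum is attained at a = 0.25, b = 0.25:
  (a /\ b) = min(0.25, 0.25) = 0.25
  ~(a /\ b): Gödel ¬ of 0.25 = 0 (operand ≠ 0)
  ~a: Gödel ¬ of 0.25 = 0 (operand ≠ 0)
  (a \/ ~a) = max(0.25, 0) = 0.25
  (~(a /\ b) \/ (a \/ ~a)) = max(0, 0.25) = 0.25
  ((~(a /\ b) \/ (a \/ ~a)) \/ a) = max(0.25, 0.25) = 0.25
Checking all 25 assignments confirms none give a value below 0.25.

0.25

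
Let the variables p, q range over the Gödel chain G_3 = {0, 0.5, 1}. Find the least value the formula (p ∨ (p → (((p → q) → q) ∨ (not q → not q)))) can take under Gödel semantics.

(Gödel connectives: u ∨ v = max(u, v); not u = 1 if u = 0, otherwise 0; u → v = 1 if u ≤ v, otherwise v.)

Every assignment gives 1. For instance at p = 0, q = 0:
  (p → q): 0 ≤ 0, so result = 1
  ((p → q) → q): 1 > 0, so result = 0
  not q: Gödel ¬ of 0 = 1 (operand is 0)
  not q: Gödel ¬ of 0 = 1 (operand is 0)
  (not q → not q): 1 ≤ 1, so result = 1
  (((p → q) → q) ∨ (not q → not q)) = max(0, 1) = 1
  (p → (((p → q) → q) ∨ (not q → not q))): 0 ≤ 1, so result = 1
  (p ∨ (p → (((p → q) → q) ∨ (not q → not q)))) = max(0, 1) = 1
All 9 assignments give value 1 — the formula is a G_3-tautology.

1.00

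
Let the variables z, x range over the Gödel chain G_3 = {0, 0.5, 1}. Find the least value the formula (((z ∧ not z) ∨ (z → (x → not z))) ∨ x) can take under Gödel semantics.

0.50

The minimum is attained at z = 0.5, x = 0.5:
  not z: Gödel ¬ of 0.5 = 0 (operand ≠ 0)
  (z ∧ not z) = min(0.5, 0) = 0
  not z: Gödel ¬ of 0.5 = 0 (operand ≠ 0)
  (x → not z): 0.5 > 0, so result = 0
  (z → (x → not z)): 0.5 > 0, so result = 0
  ((z ∧ not z) ∨ (z → (x → not z))) = max(0, 0) = 0
  (((z ∧ not z) ∨ (z → (x → not z))) ∨ x) = max(0, 0.5) = 0.5
Checking all 9 assignments confirms none give a value below 0.50.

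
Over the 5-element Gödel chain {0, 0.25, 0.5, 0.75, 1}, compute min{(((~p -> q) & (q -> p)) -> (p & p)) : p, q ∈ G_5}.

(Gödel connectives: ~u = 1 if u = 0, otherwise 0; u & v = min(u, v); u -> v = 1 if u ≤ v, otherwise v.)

0.25

The minimum is attained at p = 0.25, q = 0:
  ~p: Gödel ¬ of 0.25 = 0 (operand ≠ 0)
  (~p -> q): 0 ≤ 0, so result = 1
  (q -> p): 0 ≤ 0.25, so result = 1
  ((~p -> q) & (q -> p)) = min(1, 1) = 1
  (p & p) = min(0.25, 0.25) = 0.25
  (((~p -> q) & (q -> p)) -> (p & p)): 1 > 0.25, so result = 0.25
Checking all 25 assignments confirms none give a value below 0.25.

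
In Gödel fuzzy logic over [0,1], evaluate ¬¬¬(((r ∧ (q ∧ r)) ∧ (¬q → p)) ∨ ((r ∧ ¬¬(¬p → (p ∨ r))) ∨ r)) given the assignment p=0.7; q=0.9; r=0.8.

(q ∧ r) = min(0.9, 0.8) = 0.8
(r ∧ (q ∧ r)) = min(0.8, 0.8) = 0.8
¬q: Gödel ¬ of 0.9 = 0 (operand ≠ 0)
(¬q → p): 0 ≤ 0.7, so result = 1
((r ∧ (q ∧ r)) ∧ (¬q → p)) = min(0.8, 1) = 0.8
¬p: Gödel ¬ of 0.7 = 0 (operand ≠ 0)
(p ∨ r) = max(0.7, 0.8) = 0.8
(¬p → (p ∨ r)): 0 ≤ 0.8, so result = 1
¬(¬p → (p ∨ r)): Gödel ¬ of 1 = 0 (operand ≠ 0)
¬¬(¬p → (p ∨ r)): Gödel ¬ of 0 = 1 (operand is 0)
(r ∧ ¬¬(¬p → (p ∨ r))) = min(0.8, 1) = 0.8
((r ∧ ¬¬(¬p → (p ∨ r))) ∨ r) = max(0.8, 0.8) = 0.8
(((r ∧ (q ∧ r)) ∧ (¬q → p)) ∨ ((r ∧ ¬¬(¬p → (p ∨ r))) ∨ r)) = max(0.8, 0.8) = 0.8
¬(((r ∧ (q ∧ r)) ∧ (¬q → p)) ∨ ((r ∧ ¬¬(¬p → (p ∨ r))) ∨ r)): Gödel ¬ of 0.8 = 0 (operand ≠ 0)
¬¬(((r ∧ (q ∧ r)) ∧ (¬q → p)) ∨ ((r ∧ ¬¬(¬p → (p ∨ r))) ∨ r)): Gödel ¬ of 0 = 1 (operand is 0)
¬¬¬(((r ∧ (q ∧ r)) ∧ (¬q → p)) ∨ ((r ∧ ¬¬(¬p → (p ∨ r))) ∨ r)): Gödel ¬ of 1 = 0 (operand ≠ 0)

0.00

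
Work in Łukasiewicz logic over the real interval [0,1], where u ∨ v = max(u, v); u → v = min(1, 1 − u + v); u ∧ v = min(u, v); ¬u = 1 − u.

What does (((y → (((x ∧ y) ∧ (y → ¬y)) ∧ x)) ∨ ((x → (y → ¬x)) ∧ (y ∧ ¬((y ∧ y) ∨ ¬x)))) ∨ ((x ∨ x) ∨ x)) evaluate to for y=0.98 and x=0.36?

0.36

(x ∧ y) = min(0.36, 0.98) = 0.36
¬y: Łukasiewicz ¬ gives 1 − 0.98 = 0.02
(y → ¬y): min(1, 1 − 0.98 + 0.02) = 0.04
((x ∧ y) ∧ (y → ¬y)) = min(0.36, 0.04) = 0.04
(((x ∧ y) ∧ (y → ¬y)) ∧ x) = min(0.04, 0.36) = 0.04
(y → (((x ∧ y) ∧ (y → ¬y)) ∧ x)): min(1, 1 − 0.98 + 0.04) = 0.06
¬x: Łukasiewicz ¬ gives 1 − 0.36 = 0.64
(y → ¬x): min(1, 1 − 0.98 + 0.64) = 0.66
(x → (y → ¬x)): min(1, 1 − 0.36 + 0.66) = 1
(y ∧ y) = min(0.98, 0.98) = 0.98
¬x: Łukasiewicz ¬ gives 1 − 0.36 = 0.64
((y ∧ y) ∨ ¬x) = max(0.98, 0.64) = 0.98
¬((y ∧ y) ∨ ¬x): Łukasiewicz ¬ gives 1 − 0.98 = 0.02
(y ∧ ¬((y ∧ y) ∨ ¬x)) = min(0.98, 0.02) = 0.02
((x → (y → ¬x)) ∧ (y ∧ ¬((y ∧ y) ∨ ¬x))) = min(1, 0.02) = 0.02
((y → (((x ∧ y) ∧ (y → ¬y)) ∧ x)) ∨ ((x → (y → ¬x)) ∧ (y ∧ ¬((y ∧ y) ∨ ¬x)))) = max(0.06, 0.02) = 0.06
(x ∨ x) = max(0.36, 0.36) = 0.36
((x ∨ x) ∨ x) = max(0.36, 0.36) = 0.36
(((y → (((x ∧ y) ∧ (y → ¬y)) ∧ x)) ∨ ((x → (y → ¬x)) ∧ (y ∧ ¬((y ∧ y) ∨ ¬x)))) ∨ ((x ∨ x) ∨ x)) = max(0.06, 0.36) = 0.36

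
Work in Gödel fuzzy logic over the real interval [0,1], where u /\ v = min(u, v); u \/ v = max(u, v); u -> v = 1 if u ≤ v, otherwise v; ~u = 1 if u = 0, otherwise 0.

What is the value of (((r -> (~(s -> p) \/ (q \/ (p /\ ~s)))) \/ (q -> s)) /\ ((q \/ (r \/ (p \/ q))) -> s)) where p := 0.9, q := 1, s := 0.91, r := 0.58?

0.91

(s -> p): 0.91 > 0.9, so result = 0.9
~(s -> p): Gödel ¬ of 0.9 = 0 (operand ≠ 0)
~s: Gödel ¬ of 0.91 = 0 (operand ≠ 0)
(p /\ ~s) = min(0.9, 0) = 0
(q \/ (p /\ ~s)) = max(1, 0) = 1
(~(s -> p) \/ (q \/ (p /\ ~s))) = max(0, 1) = 1
(r -> (~(s -> p) \/ (q \/ (p /\ ~s)))): 0.58 ≤ 1, so result = 1
(q -> s): 1 > 0.91, so result = 0.91
((r -> (~(s -> p) \/ (q \/ (p /\ ~s)))) \/ (q -> s)) = max(1, 0.91) = 1
(p \/ q) = max(0.9, 1) = 1
(r \/ (p \/ q)) = max(0.58, 1) = 1
(q \/ (r \/ (p \/ q))) = max(1, 1) = 1
((q \/ (r \/ (p \/ q))) -> s): 1 > 0.91, so result = 0.91
(((r -> (~(s -> p) \/ (q \/ (p /\ ~s)))) \/ (q -> s)) /\ ((q \/ (r \/ (p \/ q))) -> s)) = min(1, 0.91) = 0.91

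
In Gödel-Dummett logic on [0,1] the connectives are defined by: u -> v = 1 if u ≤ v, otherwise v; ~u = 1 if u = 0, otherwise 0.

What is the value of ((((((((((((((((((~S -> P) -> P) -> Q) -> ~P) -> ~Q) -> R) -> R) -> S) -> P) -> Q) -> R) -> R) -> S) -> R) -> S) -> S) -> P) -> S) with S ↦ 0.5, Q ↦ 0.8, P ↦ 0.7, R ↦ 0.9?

~S: Gödel ¬ of 0.5 = 0 (operand ≠ 0)
(~S -> P): 0 ≤ 0.7, so result = 1
((~S -> P) -> P): 1 > 0.7, so result = 0.7
(((~S -> P) -> P) -> Q): 0.7 ≤ 0.8, so result = 1
~P: Gödel ¬ of 0.7 = 0 (operand ≠ 0)
((((~S -> P) -> P) -> Q) -> ~P): 1 > 0, so result = 0
~Q: Gödel ¬ of 0.8 = 0 (operand ≠ 0)
(((((~S -> P) -> P) -> Q) -> ~P) -> ~Q): 0 ≤ 0, so result = 1
((((((~S -> P) -> P) -> Q) -> ~P) -> ~Q) -> R): 1 > 0.9, so result = 0.9
(((((((~S -> P) -> P) -> Q) -> ~P) -> ~Q) -> R) -> R): 0.9 ≤ 0.9, so result = 1
((((((((~S -> P) -> P) -> Q) -> ~P) -> ~Q) -> R) -> R) -> S): 1 > 0.5, so result = 0.5
(((((((((~S -> P) -> P) -> Q) -> ~P) -> ~Q) -> R) -> R) -> S) -> P): 0.5 ≤ 0.7, so result = 1
((((((((((~S -> P) -> P) -> Q) -> ~P) -> ~Q) -> R) -> R) -> S) -> P) -> Q): 1 > 0.8, so result = 0.8
(((((((((((~S -> P) -> P) -> Q) -> ~P) -> ~Q) -> R) -> R) -> S) -> P) -> Q) -> R): 0.8 ≤ 0.9, so result = 1
((((((((((((~S -> P) -> P) -> Q) -> ~P) -> ~Q) -> R) -> R) -> S) -> P) -> Q) -> R) -> R): 1 > 0.9, so result = 0.9
(((((((((((((~S -> P) -> P) -> Q) -> ~P) -> ~Q) -> R) -> R) -> S) -> P) -> Q) -> R) -> R) -> S): 0.9 > 0.5, so result = 0.5
((((((((((((((~S -> P) -> P) -> Q) -> ~P) -> ~Q) -> R) -> R) -> S) -> P) -> Q) -> R) -> R) -> S) -> R): 0.5 ≤ 0.9, so result = 1
(((((((((((((((~S -> P) -> P) -> Q) -> ~P) -> ~Q) -> R) -> R) -> S) -> P) -> Q) -> R) -> R) -> S) -> R) -> S): 1 > 0.5, so result = 0.5
((((((((((((((((~S -> P) -> P) -> Q) -> ~P) -> ~Q) -> R) -> R) -> S) -> P) -> Q) -> R) -> R) -> S) -> R) -> S) -> S): 0.5 ≤ 0.5, so result = 1
(((((((((((((((((~S -> P) -> P) -> Q) -> ~P) -> ~Q) -> R) -> R) -> S) -> P) -> Q) -> R) -> R) -> S) -> R) -> S) -> S) -> P): 1 > 0.7, so result = 0.7
((((((((((((((((((~S -> P) -> P) -> Q) -> ~P) -> ~Q) -> R) -> R) -> S) -> P) -> Q) -> R) -> R) -> S) -> R) -> S) -> S) -> P) -> S): 0.7 > 0.5, so result = 0.5

0.50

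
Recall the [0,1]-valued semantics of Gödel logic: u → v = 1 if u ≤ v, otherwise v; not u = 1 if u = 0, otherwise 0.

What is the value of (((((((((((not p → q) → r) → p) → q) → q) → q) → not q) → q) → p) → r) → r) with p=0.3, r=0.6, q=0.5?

0.60

not p: Gödel ¬ of 0.3 = 0 (operand ≠ 0)
(not p → q): 0 ≤ 0.5, so result = 1
((not p → q) → r): 1 > 0.6, so result = 0.6
(((not p → q) → r) → p): 0.6 > 0.3, so result = 0.3
((((not p → q) → r) → p) → q): 0.3 ≤ 0.5, so result = 1
(((((not p → q) → r) → p) → q) → q): 1 > 0.5, so result = 0.5
((((((not p → q) → r) → p) → q) → q) → q): 0.5 ≤ 0.5, so result = 1
not q: Gödel ¬ of 0.5 = 0 (operand ≠ 0)
(((((((not p → q) → r) → p) → q) → q) → q) → not q): 1 > 0, so result = 0
((((((((not p → q) → r) → p) → q) → q) → q) → not q) → q): 0 ≤ 0.5, so result = 1
(((((((((not p → q) → r) → p) → q) → q) → q) → not q) → q) → p): 1 > 0.3, so result = 0.3
((((((((((not p → q) → r) → p) → q) → q) → q) → not q) → q) → p) → r): 0.3 ≤ 0.6, so result = 1
(((((((((((not p → q) → r) → p) → q) → q) → q) → not q) → q) → p) → r) → r): 1 > 0.6, so result = 0.6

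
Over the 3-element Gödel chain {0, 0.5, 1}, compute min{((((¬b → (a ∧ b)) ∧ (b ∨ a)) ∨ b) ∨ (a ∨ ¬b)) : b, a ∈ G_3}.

The minimum is attained at b = 0.5, a = 0:
  ¬b: Gödel ¬ of 0.5 = 0 (operand ≠ 0)
  (a ∧ b) = min(0, 0.5) = 0
  (¬b → (a ∧ b)): 0 ≤ 0, so result = 1
  (b ∨ a) = max(0.5, 0) = 0.5
  ((¬b → (a ∧ b)) ∧ (b ∨ a)) = min(1, 0.5) = 0.5
  (((¬b → (a ∧ b)) ∧ (b ∨ a)) ∨ b) = max(0.5, 0.5) = 0.5
  ¬b: Gödel ¬ of 0.5 = 0 (operand ≠ 0)
  (a ∨ ¬b) = max(0, 0) = 0
  ((((¬b → (a ∧ b)) ∧ (b ∨ a)) ∨ b) ∨ (a ∨ ¬b)) = max(0.5, 0) = 0.5
Checking all 9 assignments confirms none give a value below 0.50.

0.50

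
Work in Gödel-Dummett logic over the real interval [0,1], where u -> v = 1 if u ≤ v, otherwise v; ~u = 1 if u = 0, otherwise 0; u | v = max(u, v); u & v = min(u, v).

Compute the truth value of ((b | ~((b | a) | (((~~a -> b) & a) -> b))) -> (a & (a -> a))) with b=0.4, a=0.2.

0.20

(b | a) = max(0.4, 0.2) = 0.4
~a: Gödel ¬ of 0.2 = 0 (operand ≠ 0)
~~a: Gödel ¬ of 0 = 1 (operand is 0)
(~~a -> b): 1 > 0.4, so result = 0.4
((~~a -> b) & a) = min(0.4, 0.2) = 0.2
(((~~a -> b) & a) -> b): 0.2 ≤ 0.4, so result = 1
((b | a) | (((~~a -> b) & a) -> b)) = max(0.4, 1) = 1
~((b | a) | (((~~a -> b) & a) -> b)): Gödel ¬ of 1 = 0 (operand ≠ 0)
(b | ~((b | a) | (((~~a -> b) & a) -> b))) = max(0.4, 0) = 0.4
(a -> a): 0.2 ≤ 0.2, so result = 1
(a & (a -> a)) = min(0.2, 1) = 0.2
((b | ~((b | a) | (((~~a -> b) & a) -> b))) -> (a & (a -> a))): 0.4 > 0.2, so result = 0.2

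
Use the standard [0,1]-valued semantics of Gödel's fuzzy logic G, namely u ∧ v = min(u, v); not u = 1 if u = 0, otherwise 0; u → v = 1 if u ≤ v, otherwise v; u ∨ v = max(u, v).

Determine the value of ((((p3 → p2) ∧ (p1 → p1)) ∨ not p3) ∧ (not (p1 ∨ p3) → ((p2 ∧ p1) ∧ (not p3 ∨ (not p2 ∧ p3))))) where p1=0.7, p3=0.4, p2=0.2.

(p3 → p2): 0.4 > 0.2, so result = 0.2
(p1 → p1): 0.7 ≤ 0.7, so result = 1
((p3 → p2) ∧ (p1 → p1)) = min(0.2, 1) = 0.2
not p3: Gödel ¬ of 0.4 = 0 (operand ≠ 0)
(((p3 → p2) ∧ (p1 → p1)) ∨ not p3) = max(0.2, 0) = 0.2
(p1 ∨ p3) = max(0.7, 0.4) = 0.7
not (p1 ∨ p3): Gödel ¬ of 0.7 = 0 (operand ≠ 0)
(p2 ∧ p1) = min(0.2, 0.7) = 0.2
not p3: Gödel ¬ of 0.4 = 0 (operand ≠ 0)
not p2: Gödel ¬ of 0.2 = 0 (operand ≠ 0)
(not p2 ∧ p3) = min(0, 0.4) = 0
(not p3 ∨ (not p2 ∧ p3)) = max(0, 0) = 0
((p2 ∧ p1) ∧ (not p3 ∨ (not p2 ∧ p3))) = min(0.2, 0) = 0
(not (p1 ∨ p3) → ((p2 ∧ p1) ∧ (not p3 ∨ (not p2 ∧ p3)))): 0 ≤ 0, so result = 1
((((p3 → p2) ∧ (p1 → p1)) ∨ not p3) ∧ (not (p1 ∨ p3) → ((p2 ∧ p1) ∧ (not p3 ∨ (not p2 ∧ p3))))) = min(0.2, 1) = 0.2

0.20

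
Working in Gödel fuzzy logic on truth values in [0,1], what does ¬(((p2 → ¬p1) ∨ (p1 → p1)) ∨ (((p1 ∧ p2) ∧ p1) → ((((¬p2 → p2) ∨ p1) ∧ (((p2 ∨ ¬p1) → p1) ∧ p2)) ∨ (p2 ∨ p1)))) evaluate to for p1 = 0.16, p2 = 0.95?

¬p1: Gödel ¬ of 0.16 = 0 (operand ≠ 0)
(p2 → ¬p1): 0.95 > 0, so result = 0
(p1 → p1): 0.16 ≤ 0.16, so result = 1
((p2 → ¬p1) ∨ (p1 → p1)) = max(0, 1) = 1
(p1 ∧ p2) = min(0.16, 0.95) = 0.16
((p1 ∧ p2) ∧ p1) = min(0.16, 0.16) = 0.16
¬p2: Gödel ¬ of 0.95 = 0 (operand ≠ 0)
(¬p2 → p2): 0 ≤ 0.95, so result = 1
((¬p2 → p2) ∨ p1) = max(1, 0.16) = 1
¬p1: Gödel ¬ of 0.16 = 0 (operand ≠ 0)
(p2 ∨ ¬p1) = max(0.95, 0) = 0.95
((p2 ∨ ¬p1) → p1): 0.95 > 0.16, so result = 0.16
(((p2 ∨ ¬p1) → p1) ∧ p2) = min(0.16, 0.95) = 0.16
(((¬p2 → p2) ∨ p1) ∧ (((p2 ∨ ¬p1) → p1) ∧ p2)) = min(1, 0.16) = 0.16
(p2 ∨ p1) = max(0.95, 0.16) = 0.95
((((¬p2 → p2) ∨ p1) ∧ (((p2 ∨ ¬p1) → p1) ∧ p2)) ∨ (p2 ∨ p1)) = max(0.16, 0.95) = 0.95
(((p1 ∧ p2) ∧ p1) → ((((¬p2 → p2) ∨ p1) ∧ (((p2 ∨ ¬p1) → p1) ∧ p2)) ∨ (p2 ∨ p1))): 0.16 ≤ 0.95, so result = 1
(((p2 → ¬p1) ∨ (p1 → p1)) ∨ (((p1 ∧ p2) ∧ p1) → ((((¬p2 → p2) ∨ p1) ∧ (((p2 ∨ ¬p1) → p1) ∧ p2)) ∨ (p2 ∨ p1)))) = max(1, 1) = 1
¬(((p2 → ¬p1) ∨ (p1 → p1)) ∨ (((p1 ∧ p2) ∧ p1) → ((((¬p2 → p2) ∨ p1) ∧ (((p2 ∨ ¬p1) → p1) ∧ p2)) ∨ (p2 ∨ p1)))): Gödel ¬ of 1 = 0 (operand ≠ 0)

0.00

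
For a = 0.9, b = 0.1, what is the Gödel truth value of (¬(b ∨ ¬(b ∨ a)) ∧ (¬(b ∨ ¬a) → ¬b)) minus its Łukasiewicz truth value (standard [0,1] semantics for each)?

Gödel evaluation:
  (b ∨ a) = max(0.1, 0.9) = 0.9
  ¬(b ∨ a): Gödel ¬ of 0.9 = 0 (operand ≠ 0)
  (b ∨ ¬(b ∨ a)) = max(0.1, 0) = 0.1
  ¬(b ∨ ¬(b ∨ a)): Gödel ¬ of 0.1 = 0 (operand ≠ 0)
  ¬a: Gödel ¬ of 0.9 = 0 (operand ≠ 0)
  (b ∨ ¬a) = max(0.1, 0) = 0.1
  ¬(b ∨ ¬a): Gödel ¬ of 0.1 = 0 (operand ≠ 0)
  ¬b: Gödel ¬ of 0.1 = 0 (operand ≠ 0)
  (¬(b ∨ ¬a) → ¬b): 0 ≤ 0, so result = 1
  (¬(b ∨ ¬(b ∨ a)) ∧ (¬(b ∨ ¬a) → ¬b)) = min(0, 1) = 0
  Gödel value = 0
Łukasiewicz evaluation:
  (b ∨ a) = max(0.1, 0.9) = 0.9
  ¬(b ∨ a): Łukasiewicz ¬ gives 1 − 0.9 = 0.1
  (b ∨ ¬(b ∨ a)) = max(0.1, 0.1) = 0.1
  ¬(b ∨ ¬(b ∨ a)): Łukasiewicz ¬ gives 1 − 0.1 = 0.9
  ¬a: Łukasiewicz ¬ gives 1 − 0.9 = 0.1
  (b ∨ ¬a) = max(0.1, 0.1) = 0.1
  ¬(b ∨ ¬a): Łukasiewicz ¬ gives 1 − 0.1 = 0.9
  ¬b: Łukasiewicz ¬ gives 1 − 0.1 = 0.9
  (¬(b ∨ ¬a) → ¬b): min(1, 1 − 0.9 + 0.9) = 1
  (¬(b ∨ ¬(b ∨ a)) ∧ (¬(b ∨ ¬a) → ¬b)) = min(0.9, 1) = 0.9
  Łukasiewicz value = 0.9
Difference: 0 − 0.9 = -0.90

-0.90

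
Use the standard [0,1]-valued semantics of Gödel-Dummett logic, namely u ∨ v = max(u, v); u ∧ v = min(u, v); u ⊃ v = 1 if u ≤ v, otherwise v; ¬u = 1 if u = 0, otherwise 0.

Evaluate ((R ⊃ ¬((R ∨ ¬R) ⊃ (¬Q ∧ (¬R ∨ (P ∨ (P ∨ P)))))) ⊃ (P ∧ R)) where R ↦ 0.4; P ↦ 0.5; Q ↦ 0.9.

¬R: Gödel ¬ of 0.4 = 0 (operand ≠ 0)
(R ∨ ¬R) = max(0.4, 0) = 0.4
¬Q: Gödel ¬ of 0.9 = 0 (operand ≠ 0)
¬R: Gödel ¬ of 0.4 = 0 (operand ≠ 0)
(P ∨ P) = max(0.5, 0.5) = 0.5
(P ∨ (P ∨ P)) = max(0.5, 0.5) = 0.5
(¬R ∨ (P ∨ (P ∨ P))) = max(0, 0.5) = 0.5
(¬Q ∧ (¬R ∨ (P ∨ (P ∨ P)))) = min(0, 0.5) = 0
((R ∨ ¬R) ⊃ (¬Q ∧ (¬R ∨ (P ∨ (P ∨ P))))): 0.4 > 0, so result = 0
¬((R ∨ ¬R) ⊃ (¬Q ∧ (¬R ∨ (P ∨ (P ∨ P))))): Gödel ¬ of 0 = 1 (operand is 0)
(R ⊃ ¬((R ∨ ¬R) ⊃ (¬Q ∧ (¬R ∨ (P ∨ (P ∨ P)))))): 0.4 ≤ 1, so result = 1
(P ∧ R) = min(0.5, 0.4) = 0.4
((R ⊃ ¬((R ∨ ¬R) ⊃ (¬Q ∧ (¬R ∨ (P ∨ (P ∨ P)))))) ⊃ (P ∧ R)): 1 > 0.4, so result = 0.4

0.40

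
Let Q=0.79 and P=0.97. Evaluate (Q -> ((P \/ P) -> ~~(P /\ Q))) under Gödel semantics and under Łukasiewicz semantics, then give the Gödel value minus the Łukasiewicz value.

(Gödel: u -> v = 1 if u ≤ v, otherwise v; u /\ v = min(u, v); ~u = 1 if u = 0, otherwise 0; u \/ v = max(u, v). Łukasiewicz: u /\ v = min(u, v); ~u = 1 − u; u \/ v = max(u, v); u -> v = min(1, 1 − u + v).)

0.00

Gödel evaluation:
  (P \/ P) = max(0.97, 0.97) = 0.97
  (P /\ Q) = min(0.97, 0.79) = 0.79
  ~(P /\ Q): Gödel ¬ of 0.79 = 0 (operand ≠ 0)
  ~~(P /\ Q): Gödel ¬ of 0 = 1 (operand is 0)
  ((P \/ P) -> ~~(P /\ Q)): 0.97 ≤ 1, so result = 1
  (Q -> ((P \/ P) -> ~~(P /\ Q))): 0.79 ≤ 1, so result = 1
  Gödel value = 1
Łukasiewicz evaluation:
  (P \/ P) = max(0.97, 0.97) = 0.97
  (P /\ Q) = min(0.97, 0.79) = 0.79
  ~(P /\ Q): Łukasiewicz ¬ gives 1 − 0.79 = 0.21
  ~~(P /\ Q): Łukasiewicz ¬ gives 1 − 0.21 = 0.79
  ((P \/ P) -> ~~(P /\ Q)): min(1, 1 − 0.97 + 0.79) = 0.82
  (Q -> ((P \/ P) -> ~~(P /\ Q))): min(1, 1 − 0.79 + 0.82) = 1
  Łukasiewicz value = 1
Difference: 1 − 1 = 0.00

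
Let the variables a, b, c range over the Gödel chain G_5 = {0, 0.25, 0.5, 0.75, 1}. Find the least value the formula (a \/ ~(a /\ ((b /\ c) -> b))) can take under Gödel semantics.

0.25

The minimum is attained at a = 0.25, b = 0, c = 0:
  (b /\ c) = min(0, 0) = 0
  ((b /\ c) -> b): 0 ≤ 0, so result = 1
  (a /\ ((b /\ c) -> b)) = min(0.25, 1) = 0.25
  ~(a /\ ((b /\ c) -> b)): Gödel ¬ of 0.25 = 0 (operand ≠ 0)
  (a \/ ~(a /\ ((b /\ c) -> b))) = max(0.25, 0) = 0.25
Checking all 125 assignments confirms none give a value below 0.25.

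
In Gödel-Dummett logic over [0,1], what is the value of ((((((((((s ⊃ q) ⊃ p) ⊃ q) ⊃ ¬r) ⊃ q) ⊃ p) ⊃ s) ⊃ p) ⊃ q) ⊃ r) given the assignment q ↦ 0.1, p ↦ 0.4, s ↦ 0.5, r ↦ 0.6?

(s ⊃ q): 0.5 > 0.1, so result = 0.1
((s ⊃ q) ⊃ p): 0.1 ≤ 0.4, so result = 1
(((s ⊃ q) ⊃ p) ⊃ q): 1 > 0.1, so result = 0.1
¬r: Gödel ¬ of 0.6 = 0 (operand ≠ 0)
((((s ⊃ q) ⊃ p) ⊃ q) ⊃ ¬r): 0.1 > 0, so result = 0
(((((s ⊃ q) ⊃ p) ⊃ q) ⊃ ¬r) ⊃ q): 0 ≤ 0.1, so result = 1
((((((s ⊃ q) ⊃ p) ⊃ q) ⊃ ¬r) ⊃ q) ⊃ p): 1 > 0.4, so result = 0.4
(((((((s ⊃ q) ⊃ p) ⊃ q) ⊃ ¬r) ⊃ q) ⊃ p) ⊃ s): 0.4 ≤ 0.5, so result = 1
((((((((s ⊃ q) ⊃ p) ⊃ q) ⊃ ¬r) ⊃ q) ⊃ p) ⊃ s) ⊃ p): 1 > 0.4, so result = 0.4
(((((((((s ⊃ q) ⊃ p) ⊃ q) ⊃ ¬r) ⊃ q) ⊃ p) ⊃ s) ⊃ p) ⊃ q): 0.4 > 0.1, so result = 0.1
((((((((((s ⊃ q) ⊃ p) ⊃ q) ⊃ ¬r) ⊃ q) ⊃ p) ⊃ s) ⊃ p) ⊃ q) ⊃ r): 0.1 ≤ 0.6, so result = 1

1.00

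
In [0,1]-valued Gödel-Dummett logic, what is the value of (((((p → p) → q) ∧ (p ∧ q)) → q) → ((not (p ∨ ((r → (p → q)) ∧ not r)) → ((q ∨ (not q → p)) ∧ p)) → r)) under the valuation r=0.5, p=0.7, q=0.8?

0.50

(p → p): 0.7 ≤ 0.7, so result = 1
((p → p) → q): 1 > 0.8, so result = 0.8
(p ∧ q) = min(0.7, 0.8) = 0.7
(((p → p) → q) ∧ (p ∧ q)) = min(0.8, 0.7) = 0.7
((((p → p) → q) ∧ (p ∧ q)) → q): 0.7 ≤ 0.8, so result = 1
(p → q): 0.7 ≤ 0.8, so result = 1
(r → (p → q)): 0.5 ≤ 1, so result = 1
not r: Gödel ¬ of 0.5 = 0 (operand ≠ 0)
((r → (p → q)) ∧ not r) = min(1, 0) = 0
(p ∨ ((r → (p → q)) ∧ not r)) = max(0.7, 0) = 0.7
not (p ∨ ((r → (p → q)) ∧ not r)): Gödel ¬ of 0.7 = 0 (operand ≠ 0)
not q: Gödel ¬ of 0.8 = 0 (operand ≠ 0)
(not q → p): 0 ≤ 0.7, so result = 1
(q ∨ (not q → p)) = max(0.8, 1) = 1
((q ∨ (not q → p)) ∧ p) = min(1, 0.7) = 0.7
(not (p ∨ ((r → (p → q)) ∧ not r)) → ((q ∨ (not q → p)) ∧ p)): 0 ≤ 0.7, so result = 1
((not (p ∨ ((r → (p → q)) ∧ not r)) → ((q ∨ (not q → p)) ∧ p)) → r): 1 > 0.5, so result = 0.5
(((((p → p) → q) ∧ (p ∧ q)) → q) → ((not (p ∨ ((r → (p → q)) ∧ not r)) → ((q ∨ (not q → p)) ∧ p)) → r)): 1 > 0.5, so result = 0.5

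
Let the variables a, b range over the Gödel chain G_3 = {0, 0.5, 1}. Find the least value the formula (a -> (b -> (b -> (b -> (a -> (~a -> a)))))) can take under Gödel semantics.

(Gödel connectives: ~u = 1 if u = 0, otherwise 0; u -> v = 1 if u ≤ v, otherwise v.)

1.00

Every assignment gives 1. For instance at a = 0, b = 0:
  ~a: Gödel ¬ of 0 = 1 (operand is 0)
  (~a -> a): 1 > 0, so result = 0
  (a -> (~a -> a)): 0 ≤ 0, so result = 1
  (b -> (a -> (~a -> a))): 0 ≤ 1, so result = 1
  (b -> (b -> (a -> (~a -> a)))): 0 ≤ 1, so result = 1
  (b -> (b -> (b -> (a -> (~a -> a))))): 0 ≤ 1, so result = 1
  (a -> (b -> (b -> (b -> (a -> (~a -> a)))))): 0 ≤ 1, so result = 1
All 9 assignments give value 1 — the formula is a G_3-tautology.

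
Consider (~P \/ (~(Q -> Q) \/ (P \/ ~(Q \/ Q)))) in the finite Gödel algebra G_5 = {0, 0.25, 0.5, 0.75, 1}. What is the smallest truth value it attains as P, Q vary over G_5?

The minimum is attained at P = 0.25, Q = 0.25:
  ~P: Gödel ¬ of 0.25 = 0 (operand ≠ 0)
  (Q -> Q): 0.25 ≤ 0.25, so result = 1
  ~(Q -> Q): Gödel ¬ of 1 = 0 (operand ≠ 0)
  (Q \/ Q) = max(0.25, 0.25) = 0.25
  ~(Q \/ Q): Gödel ¬ of 0.25 = 0 (operand ≠ 0)
  (P \/ ~(Q \/ Q)) = max(0.25, 0) = 0.25
  (~(Q -> Q) \/ (P \/ ~(Q \/ Q))) = max(0, 0.25) = 0.25
  (~P \/ (~(Q -> Q) \/ (P \/ ~(Q \/ Q)))) = max(0, 0.25) = 0.25
Checking all 25 assignments confirms none give a value below 0.25.

0.25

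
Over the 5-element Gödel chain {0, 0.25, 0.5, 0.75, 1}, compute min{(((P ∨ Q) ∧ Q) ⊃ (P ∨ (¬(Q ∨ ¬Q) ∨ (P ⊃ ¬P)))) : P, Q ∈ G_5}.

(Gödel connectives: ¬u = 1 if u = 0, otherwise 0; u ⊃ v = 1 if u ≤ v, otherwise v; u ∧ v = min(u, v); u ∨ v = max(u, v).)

The minimum is attained at P = 0.25, Q = 0.5:
  (P ∨ Q) = max(0.25, 0.5) = 0.5
  ((P ∨ Q) ∧ Q) = min(0.5, 0.5) = 0.5
  ¬Q: Gödel ¬ of 0.5 = 0 (operand ≠ 0)
  (Q ∨ ¬Q) = max(0.5, 0) = 0.5
  ¬(Q ∨ ¬Q): Gödel ¬ of 0.5 = 0 (operand ≠ 0)
  ¬P: Gödel ¬ of 0.25 = 0 (operand ≠ 0)
  (P ⊃ ¬P): 0.25 > 0, so result = 0
  (¬(Q ∨ ¬Q) ∨ (P ⊃ ¬P)) = max(0, 0) = 0
  (P ∨ (¬(Q ∨ ¬Q) ∨ (P ⊃ ¬P))) = max(0.25, 0) = 0.25
  (((P ∨ Q) ∧ Q) ⊃ (P ∨ (¬(Q ∨ ¬Q) ∨ (P ⊃ ¬P)))): 0.5 > 0.25, so result = 0.25
Checking all 25 assignments confirms none give a value below 0.25.

0.25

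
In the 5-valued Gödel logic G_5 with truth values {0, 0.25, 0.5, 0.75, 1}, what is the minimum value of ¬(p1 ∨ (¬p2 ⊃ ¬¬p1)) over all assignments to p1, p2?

The minimum is attained at p1 = 0, p2 = 0.25:
  ¬p2: Gödel ¬ of 0.25 = 0 (operand ≠ 0)
  ¬p1: Gödel ¬ of 0 = 1 (operand is 0)
  ¬¬p1: Gödel ¬ of 1 = 0 (operand ≠ 0)
  (¬p2 ⊃ ¬¬p1): 0 ≤ 0, so result = 1
  (p1 ∨ (¬p2 ⊃ ¬¬p1)) = max(0, 1) = 1
  ¬(p1 ∨ (¬p2 ⊃ ¬¬p1)): Gödel ¬ of 1 = 0 (operand ≠ 0)
Checking all 25 assignments confirms none give a value below 0.00.

0.00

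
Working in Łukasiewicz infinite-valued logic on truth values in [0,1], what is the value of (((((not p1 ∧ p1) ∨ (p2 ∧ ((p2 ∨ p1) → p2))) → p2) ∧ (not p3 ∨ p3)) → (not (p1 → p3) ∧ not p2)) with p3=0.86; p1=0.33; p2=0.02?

not p1: Łukasiewicz ¬ gives 1 − 0.33 = 0.67
(not p1 ∧ p1) = min(0.67, 0.33) = 0.33
(p2 ∨ p1) = max(0.02, 0.33) = 0.33
((p2 ∨ p1) → p2): min(1, 1 − 0.33 + 0.02) = 0.69
(p2 ∧ ((p2 ∨ p1) → p2)) = min(0.02, 0.69) = 0.02
((not p1 ∧ p1) ∨ (p2 ∧ ((p2 ∨ p1) → p2))) = max(0.33, 0.02) = 0.33
(((not p1 ∧ p1) ∨ (p2 ∧ ((p2 ∨ p1) → p2))) → p2): min(1, 1 − 0.33 + 0.02) = 0.69
not p3: Łukasiewicz ¬ gives 1 − 0.86 = 0.14
(not p3 ∨ p3) = max(0.14, 0.86) = 0.86
((((not p1 ∧ p1) ∨ (p2 ∧ ((p2 ∨ p1) → p2))) → p2) ∧ (not p3 ∨ p3)) = min(0.69, 0.86) = 0.69
(p1 → p3): min(1, 1 − 0.33 + 0.86) = 1
not (p1 → p3): Łukasiewicz ¬ gives 1 − 1 = 0
not p2: Łukasiewicz ¬ gives 1 − 0.02 = 0.98
(not (p1 → p3) ∧ not p2) = min(0, 0.98) = 0
(((((not p1 ∧ p1) ∨ (p2 ∧ ((p2 ∨ p1) → p2))) → p2) ∧ (not p3 ∨ p3)) → (not (p1 → p3) ∧ not p2)): min(1, 1 − 0.69 + 0) = 0.31

0.31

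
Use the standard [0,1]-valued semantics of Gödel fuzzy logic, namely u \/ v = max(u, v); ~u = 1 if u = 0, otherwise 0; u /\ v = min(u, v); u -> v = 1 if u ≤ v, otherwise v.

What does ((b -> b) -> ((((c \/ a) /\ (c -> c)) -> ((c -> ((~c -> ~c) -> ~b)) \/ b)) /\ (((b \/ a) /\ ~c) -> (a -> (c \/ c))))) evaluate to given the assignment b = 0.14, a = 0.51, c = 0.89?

(b -> b): 0.14 ≤ 0.14, so result = 1
(c \/ a) = max(0.89, 0.51) = 0.89
(c -> c): 0.89 ≤ 0.89, so result = 1
((c \/ a) /\ (c -> c)) = min(0.89, 1) = 0.89
~c: Gödel ¬ of 0.89 = 0 (operand ≠ 0)
~c: Gödel ¬ of 0.89 = 0 (operand ≠ 0)
(~c -> ~c): 0 ≤ 0, so result = 1
~b: Gödel ¬ of 0.14 = 0 (operand ≠ 0)
((~c -> ~c) -> ~b): 1 > 0, so result = 0
(c -> ((~c -> ~c) -> ~b)): 0.89 > 0, so result = 0
((c -> ((~c -> ~c) -> ~b)) \/ b) = max(0, 0.14) = 0.14
(((c \/ a) /\ (c -> c)) -> ((c -> ((~c -> ~c) -> ~b)) \/ b)): 0.89 > 0.14, so result = 0.14
(b \/ a) = max(0.14, 0.51) = 0.51
~c: Gödel ¬ of 0.89 = 0 (operand ≠ 0)
((b \/ a) /\ ~c) = min(0.51, 0) = 0
(c \/ c) = max(0.89, 0.89) = 0.89
(a -> (c \/ c)): 0.51 ≤ 0.89, so result = 1
(((b \/ a) /\ ~c) -> (a -> (c \/ c))): 0 ≤ 1, so result = 1
((((c \/ a) /\ (c -> c)) -> ((c -> ((~c -> ~c) -> ~b)) \/ b)) /\ (((b \/ a) /\ ~c) -> (a -> (c \/ c)))) = min(0.14, 1) = 0.14
((b -> b) -> ((((c \/ a) /\ (c -> c)) -> ((c -> ((~c -> ~c) -> ~b)) \/ b)) /\ (((b \/ a) /\ ~c) -> (a -> (c \/ c))))): 1 > 0.14, so result = 0.14

0.14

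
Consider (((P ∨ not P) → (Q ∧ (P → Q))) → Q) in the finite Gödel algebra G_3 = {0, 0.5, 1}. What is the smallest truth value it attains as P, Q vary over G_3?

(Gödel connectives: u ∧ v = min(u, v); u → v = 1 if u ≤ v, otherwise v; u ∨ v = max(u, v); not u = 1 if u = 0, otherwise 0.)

The minimum is attained at P = 0.5, Q = 0.5:
  not P: Gödel ¬ of 0.5 = 0 (operand ≠ 0)
  (P ∨ not P) = max(0.5, 0) = 0.5
  (P → Q): 0.5 ≤ 0.5, so result = 1
  (Q ∧ (P → Q)) = min(0.5, 1) = 0.5
  ((P ∨ not P) → (Q ∧ (P → Q))): 0.5 ≤ 0.5, so result = 1
  (((P ∨ not P) → (Q ∧ (P → Q))) → Q): 1 > 0.5, so result = 0.5
Checking all 9 assignments confirms none give a value below 0.50.

0.50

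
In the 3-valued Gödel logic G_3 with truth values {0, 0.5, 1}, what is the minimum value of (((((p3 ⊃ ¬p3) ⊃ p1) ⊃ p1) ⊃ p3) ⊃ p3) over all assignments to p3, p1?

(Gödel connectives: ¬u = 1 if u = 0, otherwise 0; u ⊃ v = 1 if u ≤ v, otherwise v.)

The minimum is attained at p3 = 0.5, p1 = 0:
  ¬p3: Gödel ¬ of 0.5 = 0 (operand ≠ 0)
  (p3 ⊃ ¬p3): 0.5 > 0, so result = 0
  ((p3 ⊃ ¬p3) ⊃ p1): 0 ≤ 0, so result = 1
  (((p3 ⊃ ¬p3) ⊃ p1) ⊃ p1): 1 > 0, so result = 0
  ((((p3 ⊃ ¬p3) ⊃ p1) ⊃ p1) ⊃ p3): 0 ≤ 0.5, so result = 1
  (((((p3 ⊃ ¬p3) ⊃ p1) ⊃ p1) ⊃ p3) ⊃ p3): 1 > 0.5, so result = 0.5
Checking all 9 assignments confirms none give a value below 0.50.

0.50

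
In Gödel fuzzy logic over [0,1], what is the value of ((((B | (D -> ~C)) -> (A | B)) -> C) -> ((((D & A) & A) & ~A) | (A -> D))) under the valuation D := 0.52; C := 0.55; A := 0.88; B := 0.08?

0.52

~C: Gödel ¬ of 0.55 = 0 (operand ≠ 0)
(D -> ~C): 0.52 > 0, so result = 0
(B | (D -> ~C)) = max(0.08, 0) = 0.08
(A | B) = max(0.88, 0.08) = 0.88
((B | (D -> ~C)) -> (A | B)): 0.08 ≤ 0.88, so result = 1
(((B | (D -> ~C)) -> (A | B)) -> C): 1 > 0.55, so result = 0.55
(D & A) = min(0.52, 0.88) = 0.52
((D & A) & A) = min(0.52, 0.88) = 0.52
~A: Gödel ¬ of 0.88 = 0 (operand ≠ 0)
(((D & A) & A) & ~A) = min(0.52, 0) = 0
(A -> D): 0.88 > 0.52, so result = 0.52
((((D & A) & A) & ~A) | (A -> D)) = max(0, 0.52) = 0.52
((((B | (D -> ~C)) -> (A | B)) -> C) -> ((((D & A) & A) & ~A) | (A -> D))): 0.55 > 0.52, so result = 0.52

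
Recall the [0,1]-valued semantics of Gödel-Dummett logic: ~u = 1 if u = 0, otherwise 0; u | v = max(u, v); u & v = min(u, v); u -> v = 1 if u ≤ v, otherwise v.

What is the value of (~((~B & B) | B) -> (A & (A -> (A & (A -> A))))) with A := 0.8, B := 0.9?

~B: Gödel ¬ of 0.9 = 0 (operand ≠ 0)
(~B & B) = min(0, 0.9) = 0
((~B & B) | B) = max(0, 0.9) = 0.9
~((~B & B) | B): Gödel ¬ of 0.9 = 0 (operand ≠ 0)
(A -> A): 0.8 ≤ 0.8, so result = 1
(A & (A -> A)) = min(0.8, 1) = 0.8
(A -> (A & (A -> A))): 0.8 ≤ 0.8, so result = 1
(A & (A -> (A & (A -> A)))) = min(0.8, 1) = 0.8
(~((~B & B) | B) -> (A & (A -> (A & (A -> A))))): 0 ≤ 0.8, so result = 1

1.00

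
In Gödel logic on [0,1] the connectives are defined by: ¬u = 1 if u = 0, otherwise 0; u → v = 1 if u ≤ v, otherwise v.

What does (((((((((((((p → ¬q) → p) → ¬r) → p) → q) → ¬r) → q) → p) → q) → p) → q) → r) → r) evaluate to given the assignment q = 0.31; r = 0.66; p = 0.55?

¬q: Gödel ¬ of 0.31 = 0 (operand ≠ 0)
(p → ¬q): 0.55 > 0, so result = 0
((p → ¬q) → p): 0 ≤ 0.55, so result = 1
¬r: Gödel ¬ of 0.66 = 0 (operand ≠ 0)
(((p → ¬q) → p) → ¬r): 1 > 0, so result = 0
((((p → ¬q) → p) → ¬r) → p): 0 ≤ 0.55, so result = 1
(((((p → ¬q) → p) → ¬r) → p) → q): 1 > 0.31, so result = 0.31
¬r: Gödel ¬ of 0.66 = 0 (operand ≠ 0)
((((((p → ¬q) → p) → ¬r) → p) → q) → ¬r): 0.31 > 0, so result = 0
(((((((p → ¬q) → p) → ¬r) → p) → q) → ¬r) → q): 0 ≤ 0.31, so result = 1
((((((((p → ¬q) → p) → ¬r) → p) → q) → ¬r) → q) → p): 1 > 0.55, so result = 0.55
(((((((((p → ¬q) → p) → ¬r) → p) → q) → ¬r) → q) → p) → q): 0.55 > 0.31, so result = 0.31
((((((((((p → ¬q) → p) → ¬r) → p) → q) → ¬r) → q) → p) → q) → p): 0.31 ≤ 0.55, so result = 1
(((((((((((p → ¬q) → p) → ¬r) → p) → q) → ¬r) → q) → p) → q) → p) → q): 1 > 0.31, so result = 0.31
((((((((((((p → ¬q) → p) → ¬r) → p) → q) → ¬r) → q) → p) → q) → p) → q) → r): 0.31 ≤ 0.66, so result = 1
(((((((((((((p → ¬q) → p) → ¬r) → p) → q) → ¬r) → q) → p) → q) → p) → q) → r) → r): 1 > 0.66, so result = 0.66

0.66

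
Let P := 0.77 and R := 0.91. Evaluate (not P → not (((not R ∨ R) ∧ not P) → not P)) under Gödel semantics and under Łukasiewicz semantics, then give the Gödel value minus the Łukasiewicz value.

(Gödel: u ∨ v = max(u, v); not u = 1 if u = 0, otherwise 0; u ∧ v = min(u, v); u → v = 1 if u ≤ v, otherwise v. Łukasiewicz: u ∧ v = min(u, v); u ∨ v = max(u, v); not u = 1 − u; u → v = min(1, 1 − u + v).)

0.23

Gödel evaluation:
  not P: Gödel ¬ of 0.77 = 0 (operand ≠ 0)
  not R: Gödel ¬ of 0.91 = 0 (operand ≠ 0)
  (not R ∨ R) = max(0, 0.91) = 0.91
  not P: Gödel ¬ of 0.77 = 0 (operand ≠ 0)
  ((not R ∨ R) ∧ not P) = min(0.91, 0) = 0
  not P: Gödel ¬ of 0.77 = 0 (operand ≠ 0)
  (((not R ∨ R) ∧ not P) → not P): 0 ≤ 0, so result = 1
  not (((not R ∨ R) ∧ not P) → not P): Gödel ¬ of 1 = 0 (operand ≠ 0)
  (not P → not (((not R ∨ R) ∧ not P) → not P)): 0 ≤ 0, so result = 1
  Gödel value = 1
Łukasiewicz evaluation:
  not P: Łukasiewicz ¬ gives 1 − 0.77 = 0.23
  not R: Łukasiewicz ¬ gives 1 − 0.91 = 0.09
  (not R ∨ R) = max(0.09, 0.91) = 0.91
  not P: Łukasiewicz ¬ gives 1 − 0.77 = 0.23
  ((not R ∨ R) ∧ not P) = min(0.91, 0.23) = 0.23
  not P: Łukasiewicz ¬ gives 1 − 0.77 = 0.23
  (((not R ∨ R) ∧ not P) → not P): min(1, 1 − 0.23 + 0.23) = 1
  not (((not R ∨ R) ∧ not P) → not P): Łukasiewicz ¬ gives 1 − 1 = 0
  (not P → not (((not R ∨ R) ∧ not P) → not P)): min(1, 1 − 0.23 + 0) = 0.77
  Łukasiewicz value = 0.77
Difference: 1 − 0.77 = 0.23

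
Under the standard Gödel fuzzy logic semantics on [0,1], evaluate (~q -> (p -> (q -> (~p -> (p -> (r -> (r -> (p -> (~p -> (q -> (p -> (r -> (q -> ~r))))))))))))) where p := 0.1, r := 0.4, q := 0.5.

~q: Gödel ¬ of 0.5 = 0 (operand ≠ 0)
~p: Gödel ¬ of 0.1 = 0 (operand ≠ 0)
~p: Gödel ¬ of 0.1 = 0 (operand ≠ 0)
~r: Gödel ¬ of 0.4 = 0 (operand ≠ 0)
(q -> ~r): 0.5 > 0, so result = 0
(r -> (q -> ~r)): 0.4 > 0, so result = 0
(p -> (r -> (q -> ~r))): 0.1 > 0, so result = 0
(q -> (p -> (r -> (q -> ~r)))): 0.5 > 0, so result = 0
(~p -> (q -> (p -> (r -> (q -> ~r))))): 0 ≤ 0, so result = 1
(p -> (~p -> (q -> (p -> (r -> (q -> ~r)))))): 0.1 ≤ 1, so result = 1
(r -> (p -> (~p -> (q -> (p -> (r -> (q -> ~r))))))): 0.4 ≤ 1, so result = 1
(r -> (r -> (p -> (~p -> (q -> (p -> (r -> (q -> ~r)))))))): 0.4 ≤ 1, so result = 1
(p -> (r -> (r -> (p -> (~p -> (q -> (p -> (r -> (q -> ~r))))))))): 0.1 ≤ 1, so result = 1
(~p -> (p -> (r -> (r -> (p -> (~p -> (q -> (p -> (r -> (q -> ~r)))))))))): 0 ≤ 1, so result = 1
(q -> (~p -> (p -> (r -> (r -> (p -> (~p -> (q -> (p -> (r -> (q -> ~r))))))))))): 0.5 ≤ 1, so result = 1
(p -> (q -> (~p -> (p -> (r -> (r -> (p -> (~p -> (q -> (p -> (r -> (q -> ~r)))))))))))): 0.1 ≤ 1, so result = 1
(~q -> (p -> (q -> (~p -> (p -> (r -> (r -> (p -> (~p -> (q -> (p -> (r -> (q -> ~r))))))))))))): 0 ≤ 1, so result = 1

1.00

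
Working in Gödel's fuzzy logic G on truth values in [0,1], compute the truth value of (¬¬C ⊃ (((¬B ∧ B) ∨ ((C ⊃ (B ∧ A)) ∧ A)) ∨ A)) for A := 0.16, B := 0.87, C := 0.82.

0.16

¬C: Gödel ¬ of 0.82 = 0 (operand ≠ 0)
¬¬C: Gödel ¬ of 0 = 1 (operand is 0)
¬B: Gödel ¬ of 0.87 = 0 (operand ≠ 0)
(¬B ∧ B) = min(0, 0.87) = 0
(B ∧ A) = min(0.87, 0.16) = 0.16
(C ⊃ (B ∧ A)): 0.82 > 0.16, so result = 0.16
((C ⊃ (B ∧ A)) ∧ A) = min(0.16, 0.16) = 0.16
((¬B ∧ B) ∨ ((C ⊃ (B ∧ A)) ∧ A)) = max(0, 0.16) = 0.16
(((¬B ∧ B) ∨ ((C ⊃ (B ∧ A)) ∧ A)) ∨ A) = max(0.16, 0.16) = 0.16
(¬¬C ⊃ (((¬B ∧ B) ∨ ((C ⊃ (B ∧ A)) ∧ A)) ∨ A)): 1 > 0.16, so result = 0.16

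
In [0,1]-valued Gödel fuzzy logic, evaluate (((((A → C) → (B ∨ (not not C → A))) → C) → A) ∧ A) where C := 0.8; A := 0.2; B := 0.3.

0.20

(A → C): 0.2 ≤ 0.8, so result = 1
not C: Gödel ¬ of 0.8 = 0 (operand ≠ 0)
not not C: Gödel ¬ of 0 = 1 (operand is 0)
(not not C → A): 1 > 0.2, so result = 0.2
(B ∨ (not not C → A)) = max(0.3, 0.2) = 0.3
((A → C) → (B ∨ (not not C → A))): 1 > 0.3, so result = 0.3
(((A → C) → (B ∨ (not not C → A))) → C): 0.3 ≤ 0.8, so result = 1
((((A → C) → (B ∨ (not not C → A))) → C) → A): 1 > 0.2, so result = 0.2
(((((A → C) → (B ∨ (not not C → A))) → C) → A) ∧ A) = min(0.2, 0.2) = 0.2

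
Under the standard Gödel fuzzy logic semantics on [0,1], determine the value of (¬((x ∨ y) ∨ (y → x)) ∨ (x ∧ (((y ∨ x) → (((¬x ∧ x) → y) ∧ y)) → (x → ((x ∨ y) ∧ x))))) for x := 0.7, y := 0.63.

0.70

(x ∨ y) = max(0.7, 0.63) = 0.7
(y → x): 0.63 ≤ 0.7, so result = 1
((x ∨ y) ∨ (y → x)) = max(0.7, 1) = 1
¬((x ∨ y) ∨ (y → x)): Gödel ¬ of 1 = 0 (operand ≠ 0)
(y ∨ x) = max(0.63, 0.7) = 0.7
¬x: Gödel ¬ of 0.7 = 0 (operand ≠ 0)
(¬x ∧ x) = min(0, 0.7) = 0
((¬x ∧ x) → y): 0 ≤ 0.63, so result = 1
(((¬x ∧ x) → y) ∧ y) = min(1, 0.63) = 0.63
((y ∨ x) → (((¬x ∧ x) → y) ∧ y)): 0.7 > 0.63, so result = 0.63
(x ∨ y) = max(0.7, 0.63) = 0.7
((x ∨ y) ∧ x) = min(0.7, 0.7) = 0.7
(x → ((x ∨ y) ∧ x)): 0.7 ≤ 0.7, so result = 1
(((y ∨ x) → (((¬x ∧ x) → y) ∧ y)) → (x → ((x ∨ y) ∧ x))): 0.63 ≤ 1, so result = 1
(x ∧ (((y ∨ x) → (((¬x ∧ x) → y) ∧ y)) → (x → ((x ∨ y) ∧ x)))) = min(0.7, 1) = 0.7
(¬((x ∨ y) ∨ (y → x)) ∨ (x ∧ (((y ∨ x) → (((¬x ∧ x) → y) ∧ y)) → (x → ((x ∨ y) ∧ x))))) = max(0, 0.7) = 0.7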